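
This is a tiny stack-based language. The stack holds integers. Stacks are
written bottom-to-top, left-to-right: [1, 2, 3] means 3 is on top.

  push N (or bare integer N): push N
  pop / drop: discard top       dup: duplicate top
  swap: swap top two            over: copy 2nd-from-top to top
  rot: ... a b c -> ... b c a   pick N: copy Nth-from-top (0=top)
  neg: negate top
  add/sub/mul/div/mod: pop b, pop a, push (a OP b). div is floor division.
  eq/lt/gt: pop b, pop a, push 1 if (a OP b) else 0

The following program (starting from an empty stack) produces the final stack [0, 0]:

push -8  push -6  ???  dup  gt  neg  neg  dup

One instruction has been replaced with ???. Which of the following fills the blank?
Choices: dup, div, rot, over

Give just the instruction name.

Stack before ???: [-8, -6]
Stack after ???:  [1]
Checking each choice:
  dup: produces [-8, -6, 0, 0]
  div: MATCH
  rot: stack underflow (need 3, have 2)
  over: produces [-8, -6, 0, 0]


Answer: div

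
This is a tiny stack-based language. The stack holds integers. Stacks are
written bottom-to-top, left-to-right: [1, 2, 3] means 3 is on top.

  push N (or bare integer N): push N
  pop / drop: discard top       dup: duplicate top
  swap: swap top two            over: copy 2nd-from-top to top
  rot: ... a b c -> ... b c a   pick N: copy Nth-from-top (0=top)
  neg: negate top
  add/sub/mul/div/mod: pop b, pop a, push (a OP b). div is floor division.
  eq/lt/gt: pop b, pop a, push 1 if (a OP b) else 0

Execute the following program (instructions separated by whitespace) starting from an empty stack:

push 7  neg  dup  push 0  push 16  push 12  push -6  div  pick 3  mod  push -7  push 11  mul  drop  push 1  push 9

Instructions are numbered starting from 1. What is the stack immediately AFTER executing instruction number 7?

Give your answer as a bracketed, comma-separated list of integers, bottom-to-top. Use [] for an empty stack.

Step 1 ('push 7'): [7]
Step 2 ('neg'): [-7]
Step 3 ('dup'): [-7, -7]
Step 4 ('push 0'): [-7, -7, 0]
Step 5 ('push 16'): [-7, -7, 0, 16]
Step 6 ('push 12'): [-7, -7, 0, 16, 12]
Step 7 ('push -6'): [-7, -7, 0, 16, 12, -6]

Answer: [-7, -7, 0, 16, 12, -6]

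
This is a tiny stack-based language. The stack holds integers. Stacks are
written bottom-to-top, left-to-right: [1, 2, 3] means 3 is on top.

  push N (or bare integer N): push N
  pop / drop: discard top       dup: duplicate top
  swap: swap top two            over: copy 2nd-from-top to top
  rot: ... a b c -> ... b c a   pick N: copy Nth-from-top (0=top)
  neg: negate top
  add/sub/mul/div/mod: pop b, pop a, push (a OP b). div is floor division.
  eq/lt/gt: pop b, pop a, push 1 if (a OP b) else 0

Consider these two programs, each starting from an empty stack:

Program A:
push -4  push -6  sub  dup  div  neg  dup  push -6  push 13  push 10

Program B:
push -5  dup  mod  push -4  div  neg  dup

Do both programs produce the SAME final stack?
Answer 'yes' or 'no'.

Program A trace:
  After 'push -4': [-4]
  After 'push -6': [-4, -6]
  After 'sub': [2]
  After 'dup': [2, 2]
  After 'div': [1]
  After 'neg': [-1]
  After 'dup': [-1, -1]
  After 'push -6': [-1, -1, -6]
  After 'push 13': [-1, -1, -6, 13]
  After 'push 10': [-1, -1, -6, 13, 10]
Program A final stack: [-1, -1, -6, 13, 10]

Program B trace:
  After 'push -5': [-5]
  After 'dup': [-5, -5]
  After 'mod': [0]
  After 'push -4': [0, -4]
  After 'div': [0]
  After 'neg': [0]
  After 'dup': [0, 0]
Program B final stack: [0, 0]
Same: no

Answer: no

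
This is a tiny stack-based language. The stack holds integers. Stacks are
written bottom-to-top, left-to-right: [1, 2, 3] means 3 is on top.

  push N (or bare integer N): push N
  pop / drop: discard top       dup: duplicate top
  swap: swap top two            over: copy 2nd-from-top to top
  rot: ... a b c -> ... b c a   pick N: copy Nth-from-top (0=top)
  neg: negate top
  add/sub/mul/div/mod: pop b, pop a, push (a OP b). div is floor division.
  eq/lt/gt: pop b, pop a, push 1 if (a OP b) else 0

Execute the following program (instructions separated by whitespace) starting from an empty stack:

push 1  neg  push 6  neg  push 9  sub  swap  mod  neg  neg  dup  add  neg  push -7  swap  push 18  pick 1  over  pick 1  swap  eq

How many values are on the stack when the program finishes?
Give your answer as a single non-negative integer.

Answer: 5

Derivation:
After 'push 1': stack = [1] (depth 1)
After 'neg': stack = [-1] (depth 1)
After 'push 6': stack = [-1, 6] (depth 2)
After 'neg': stack = [-1, -6] (depth 2)
After 'push 9': stack = [-1, -6, 9] (depth 3)
After 'sub': stack = [-1, -15] (depth 2)
After 'swap': stack = [-15, -1] (depth 2)
After 'mod': stack = [0] (depth 1)
After 'neg': stack = [0] (depth 1)
After 'neg': stack = [0] (depth 1)
  ...
After 'add': stack = [0] (depth 1)
After 'neg': stack = [0] (depth 1)
After 'push -7': stack = [0, -7] (depth 2)
After 'swap': stack = [-7, 0] (depth 2)
After 'push 18': stack = [-7, 0, 18] (depth 3)
After 'pick 1': stack = [-7, 0, 18, 0] (depth 4)
After 'over': stack = [-7, 0, 18, 0, 18] (depth 5)
After 'pick 1': stack = [-7, 0, 18, 0, 18, 0] (depth 6)
After 'swap': stack = [-7, 0, 18, 0, 0, 18] (depth 6)
After 'eq': stack = [-7, 0, 18, 0, 0] (depth 5)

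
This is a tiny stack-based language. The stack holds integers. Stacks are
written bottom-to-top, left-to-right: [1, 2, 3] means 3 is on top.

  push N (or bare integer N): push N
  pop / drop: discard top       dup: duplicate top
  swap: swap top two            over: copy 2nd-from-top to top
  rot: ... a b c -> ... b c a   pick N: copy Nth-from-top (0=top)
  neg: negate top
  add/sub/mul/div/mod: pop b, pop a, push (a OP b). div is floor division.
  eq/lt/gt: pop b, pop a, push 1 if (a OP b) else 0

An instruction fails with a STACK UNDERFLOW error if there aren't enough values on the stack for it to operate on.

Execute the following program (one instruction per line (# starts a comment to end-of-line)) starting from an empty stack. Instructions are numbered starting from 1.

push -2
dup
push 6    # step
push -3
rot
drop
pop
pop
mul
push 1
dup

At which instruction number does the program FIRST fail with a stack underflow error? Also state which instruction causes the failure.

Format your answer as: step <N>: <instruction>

Answer: step 9: mul

Derivation:
Step 1 ('push -2'): stack = [-2], depth = 1
Step 2 ('dup'): stack = [-2, -2], depth = 2
Step 3 ('push 6'): stack = [-2, -2, 6], depth = 3
Step 4 ('push -3'): stack = [-2, -2, 6, -3], depth = 4
Step 5 ('rot'): stack = [-2, 6, -3, -2], depth = 4
Step 6 ('drop'): stack = [-2, 6, -3], depth = 3
Step 7 ('pop'): stack = [-2, 6], depth = 2
Step 8 ('pop'): stack = [-2], depth = 1
Step 9 ('mul'): needs 2 value(s) but depth is 1 — STACK UNDERFLOW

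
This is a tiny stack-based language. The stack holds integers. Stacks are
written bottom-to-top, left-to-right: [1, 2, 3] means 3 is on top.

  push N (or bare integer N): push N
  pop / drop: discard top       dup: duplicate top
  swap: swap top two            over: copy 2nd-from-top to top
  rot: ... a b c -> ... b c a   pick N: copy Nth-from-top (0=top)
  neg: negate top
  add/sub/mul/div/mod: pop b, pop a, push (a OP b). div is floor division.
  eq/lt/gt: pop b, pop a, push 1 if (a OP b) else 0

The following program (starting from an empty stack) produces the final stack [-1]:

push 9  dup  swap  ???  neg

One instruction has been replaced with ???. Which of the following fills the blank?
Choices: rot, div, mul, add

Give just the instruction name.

Answer: div

Derivation:
Stack before ???: [9, 9]
Stack after ???:  [1]
Checking each choice:
  rot: stack underflow (need 3, have 2)
  div: MATCH
  mul: produces [-81]
  add: produces [-18]


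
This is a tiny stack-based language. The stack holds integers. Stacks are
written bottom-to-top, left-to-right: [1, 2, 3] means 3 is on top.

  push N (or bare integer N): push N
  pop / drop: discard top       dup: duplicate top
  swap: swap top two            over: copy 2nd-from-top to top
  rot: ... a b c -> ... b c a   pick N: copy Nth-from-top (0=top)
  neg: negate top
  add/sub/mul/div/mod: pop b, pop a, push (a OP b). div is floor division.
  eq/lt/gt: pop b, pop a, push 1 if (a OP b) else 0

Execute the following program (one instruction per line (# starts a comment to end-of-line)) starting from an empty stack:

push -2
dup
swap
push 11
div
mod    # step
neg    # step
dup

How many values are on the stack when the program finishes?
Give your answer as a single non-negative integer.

After 'push -2': stack = [-2] (depth 1)
After 'dup': stack = [-2, -2] (depth 2)
After 'swap': stack = [-2, -2] (depth 2)
After 'push 11': stack = [-2, -2, 11] (depth 3)
After 'div': stack = [-2, -1] (depth 2)
After 'mod': stack = [0] (depth 1)
After 'neg': stack = [0] (depth 1)
After 'dup': stack = [0, 0] (depth 2)

Answer: 2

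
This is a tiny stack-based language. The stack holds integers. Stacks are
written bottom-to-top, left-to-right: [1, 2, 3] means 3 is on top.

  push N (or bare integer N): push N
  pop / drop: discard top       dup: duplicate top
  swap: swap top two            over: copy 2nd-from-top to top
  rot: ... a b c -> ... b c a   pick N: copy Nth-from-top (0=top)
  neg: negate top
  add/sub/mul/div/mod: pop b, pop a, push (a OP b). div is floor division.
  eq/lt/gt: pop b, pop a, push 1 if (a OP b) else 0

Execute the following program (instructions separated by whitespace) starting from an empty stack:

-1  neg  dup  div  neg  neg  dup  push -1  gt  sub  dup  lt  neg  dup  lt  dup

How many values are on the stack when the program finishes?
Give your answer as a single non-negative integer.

After 'push -1': stack = [-1] (depth 1)
After 'neg': stack = [1] (depth 1)
After 'dup': stack = [1, 1] (depth 2)
After 'div': stack = [1] (depth 1)
After 'neg': stack = [-1] (depth 1)
After 'neg': stack = [1] (depth 1)
After 'dup': stack = [1, 1] (depth 2)
After 'push -1': stack = [1, 1, -1] (depth 3)
After 'gt': stack = [1, 1] (depth 2)
After 'sub': stack = [0] (depth 1)
After 'dup': stack = [0, 0] (depth 2)
After 'lt': stack = [0] (depth 1)
After 'neg': stack = [0] (depth 1)
After 'dup': stack = [0, 0] (depth 2)
After 'lt': stack = [0] (depth 1)
After 'dup': stack = [0, 0] (depth 2)

Answer: 2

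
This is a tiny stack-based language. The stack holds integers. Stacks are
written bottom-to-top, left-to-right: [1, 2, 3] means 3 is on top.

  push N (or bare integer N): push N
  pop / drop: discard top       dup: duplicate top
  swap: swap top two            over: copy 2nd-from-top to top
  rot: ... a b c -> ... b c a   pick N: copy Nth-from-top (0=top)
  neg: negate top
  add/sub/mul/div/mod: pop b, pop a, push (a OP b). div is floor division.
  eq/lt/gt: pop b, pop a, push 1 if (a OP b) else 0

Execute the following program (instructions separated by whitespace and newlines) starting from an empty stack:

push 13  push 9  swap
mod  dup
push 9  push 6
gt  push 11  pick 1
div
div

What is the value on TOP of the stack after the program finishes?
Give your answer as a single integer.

After 'push 13': [13]
After 'push 9': [13, 9]
After 'swap': [9, 13]
After 'mod': [9]
After 'dup': [9, 9]
After 'push 9': [9, 9, 9]
After 'push 6': [9, 9, 9, 6]
After 'gt': [9, 9, 1]
After 'push 11': [9, 9, 1, 11]
After 'pick 1': [9, 9, 1, 11, 1]
After 'div': [9, 9, 1, 11]
After 'div': [9, 9, 0]

Answer: 0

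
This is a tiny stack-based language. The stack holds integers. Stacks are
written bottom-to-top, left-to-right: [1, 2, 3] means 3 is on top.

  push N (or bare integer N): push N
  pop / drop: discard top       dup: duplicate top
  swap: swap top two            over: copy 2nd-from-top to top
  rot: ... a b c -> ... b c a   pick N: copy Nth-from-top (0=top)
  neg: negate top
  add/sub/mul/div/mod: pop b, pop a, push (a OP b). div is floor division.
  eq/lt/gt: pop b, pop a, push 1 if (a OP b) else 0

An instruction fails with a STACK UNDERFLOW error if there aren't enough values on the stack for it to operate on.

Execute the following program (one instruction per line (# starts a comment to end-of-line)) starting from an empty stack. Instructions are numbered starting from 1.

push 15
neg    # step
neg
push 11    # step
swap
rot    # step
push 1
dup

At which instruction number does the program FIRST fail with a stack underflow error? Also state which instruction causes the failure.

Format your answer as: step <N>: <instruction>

Step 1 ('push 15'): stack = [15], depth = 1
Step 2 ('neg'): stack = [-15], depth = 1
Step 3 ('neg'): stack = [15], depth = 1
Step 4 ('push 11'): stack = [15, 11], depth = 2
Step 5 ('swap'): stack = [11, 15], depth = 2
Step 6 ('rot'): needs 3 value(s) but depth is 2 — STACK UNDERFLOW

Answer: step 6: rot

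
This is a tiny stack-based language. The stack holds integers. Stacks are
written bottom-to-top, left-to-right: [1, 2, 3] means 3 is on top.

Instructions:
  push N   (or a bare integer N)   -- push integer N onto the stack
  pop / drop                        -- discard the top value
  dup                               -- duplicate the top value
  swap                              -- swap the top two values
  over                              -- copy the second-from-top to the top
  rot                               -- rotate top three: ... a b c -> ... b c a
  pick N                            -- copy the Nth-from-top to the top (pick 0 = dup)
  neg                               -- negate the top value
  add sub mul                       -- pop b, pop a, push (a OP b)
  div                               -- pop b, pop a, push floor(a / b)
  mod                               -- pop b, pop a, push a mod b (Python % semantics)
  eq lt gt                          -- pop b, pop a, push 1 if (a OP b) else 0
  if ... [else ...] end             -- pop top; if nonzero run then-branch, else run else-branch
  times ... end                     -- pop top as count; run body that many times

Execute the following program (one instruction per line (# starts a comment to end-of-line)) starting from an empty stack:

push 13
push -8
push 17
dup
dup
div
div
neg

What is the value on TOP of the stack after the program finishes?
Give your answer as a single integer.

After 'push 13': [13]
After 'push -8': [13, -8]
After 'push 17': [13, -8, 17]
After 'dup': [13, -8, 17, 17]
After 'dup': [13, -8, 17, 17, 17]
After 'div': [13, -8, 17, 1]
After 'div': [13, -8, 17]
After 'neg': [13, -8, -17]

Answer: -17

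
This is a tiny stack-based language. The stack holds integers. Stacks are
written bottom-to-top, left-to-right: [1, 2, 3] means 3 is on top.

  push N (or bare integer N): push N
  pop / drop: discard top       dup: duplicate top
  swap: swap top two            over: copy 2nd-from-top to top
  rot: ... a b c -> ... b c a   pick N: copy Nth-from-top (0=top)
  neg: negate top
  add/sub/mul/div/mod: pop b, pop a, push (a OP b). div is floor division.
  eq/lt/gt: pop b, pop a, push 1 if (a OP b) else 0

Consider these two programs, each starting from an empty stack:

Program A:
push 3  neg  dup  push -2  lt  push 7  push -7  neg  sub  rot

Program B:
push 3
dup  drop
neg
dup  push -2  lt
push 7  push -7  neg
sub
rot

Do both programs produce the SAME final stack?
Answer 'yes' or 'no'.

Program A trace:
  After 'push 3': [3]
  After 'neg': [-3]
  After 'dup': [-3, -3]
  After 'push -2': [-3, -3, -2]
  After 'lt': [-3, 1]
  After 'push 7': [-3, 1, 7]
  After 'push -7': [-3, 1, 7, -7]
  After 'neg': [-3, 1, 7, 7]
  After 'sub': [-3, 1, 0]
  After 'rot': [1, 0, -3]
Program A final stack: [1, 0, -3]

Program B trace:
  After 'push 3': [3]
  After 'dup': [3, 3]
  After 'drop': [3]
  After 'neg': [-3]
  After 'dup': [-3, -3]
  After 'push -2': [-3, -3, -2]
  After 'lt': [-3, 1]
  After 'push 7': [-3, 1, 7]
  After 'push -7': [-3, 1, 7, -7]
  After 'neg': [-3, 1, 7, 7]
  After 'sub': [-3, 1, 0]
  After 'rot': [1, 0, -3]
Program B final stack: [1, 0, -3]
Same: yes

Answer: yes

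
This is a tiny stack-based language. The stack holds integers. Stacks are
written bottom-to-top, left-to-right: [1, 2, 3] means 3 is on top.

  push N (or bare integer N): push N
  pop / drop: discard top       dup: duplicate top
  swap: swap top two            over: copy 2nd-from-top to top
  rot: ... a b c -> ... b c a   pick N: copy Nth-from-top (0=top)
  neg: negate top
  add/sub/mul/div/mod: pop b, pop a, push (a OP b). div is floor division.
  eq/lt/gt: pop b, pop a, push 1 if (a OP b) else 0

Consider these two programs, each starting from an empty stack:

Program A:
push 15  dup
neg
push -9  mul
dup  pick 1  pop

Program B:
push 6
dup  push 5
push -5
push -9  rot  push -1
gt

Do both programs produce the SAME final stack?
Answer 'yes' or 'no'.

Program A trace:
  After 'push 15': [15]
  After 'dup': [15, 15]
  After 'neg': [15, -15]
  After 'push -9': [15, -15, -9]
  After 'mul': [15, 135]
  After 'dup': [15, 135, 135]
  After 'pick 1': [15, 135, 135, 135]
  After 'pop': [15, 135, 135]
Program A final stack: [15, 135, 135]

Program B trace:
  After 'push 6': [6]
  After 'dup': [6, 6]
  After 'push 5': [6, 6, 5]
  After 'push -5': [6, 6, 5, -5]
  After 'push -9': [6, 6, 5, -5, -9]
  After 'rot': [6, 6, -5, -9, 5]
  After 'push -1': [6, 6, -5, -9, 5, -1]
  After 'gt': [6, 6, -5, -9, 1]
Program B final stack: [6, 6, -5, -9, 1]
Same: no

Answer: no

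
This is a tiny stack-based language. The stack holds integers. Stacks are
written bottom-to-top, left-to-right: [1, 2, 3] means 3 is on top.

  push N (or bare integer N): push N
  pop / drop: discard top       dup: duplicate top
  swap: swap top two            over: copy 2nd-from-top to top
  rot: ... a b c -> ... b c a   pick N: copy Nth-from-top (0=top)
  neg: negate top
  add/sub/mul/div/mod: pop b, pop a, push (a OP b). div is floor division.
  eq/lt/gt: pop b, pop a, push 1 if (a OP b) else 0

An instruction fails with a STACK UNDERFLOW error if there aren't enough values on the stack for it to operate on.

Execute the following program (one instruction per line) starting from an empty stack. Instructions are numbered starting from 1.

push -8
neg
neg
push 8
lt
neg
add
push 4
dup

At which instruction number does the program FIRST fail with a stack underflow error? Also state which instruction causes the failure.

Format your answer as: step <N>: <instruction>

Answer: step 7: add

Derivation:
Step 1 ('push -8'): stack = [-8], depth = 1
Step 2 ('neg'): stack = [8], depth = 1
Step 3 ('neg'): stack = [-8], depth = 1
Step 4 ('push 8'): stack = [-8, 8], depth = 2
Step 5 ('lt'): stack = [1], depth = 1
Step 6 ('neg'): stack = [-1], depth = 1
Step 7 ('add'): needs 2 value(s) but depth is 1 — STACK UNDERFLOW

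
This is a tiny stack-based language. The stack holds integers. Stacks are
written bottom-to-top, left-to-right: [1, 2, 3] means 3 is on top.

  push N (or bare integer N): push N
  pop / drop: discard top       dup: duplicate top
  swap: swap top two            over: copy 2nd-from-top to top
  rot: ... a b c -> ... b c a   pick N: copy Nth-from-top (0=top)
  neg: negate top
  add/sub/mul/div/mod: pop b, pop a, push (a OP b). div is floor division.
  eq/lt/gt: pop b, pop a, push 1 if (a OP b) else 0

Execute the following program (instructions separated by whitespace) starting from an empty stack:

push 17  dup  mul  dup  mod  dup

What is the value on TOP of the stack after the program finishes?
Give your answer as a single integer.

Answer: 0

Derivation:
After 'push 17': [17]
After 'dup': [17, 17]
After 'mul': [289]
After 'dup': [289, 289]
After 'mod': [0]
After 'dup': [0, 0]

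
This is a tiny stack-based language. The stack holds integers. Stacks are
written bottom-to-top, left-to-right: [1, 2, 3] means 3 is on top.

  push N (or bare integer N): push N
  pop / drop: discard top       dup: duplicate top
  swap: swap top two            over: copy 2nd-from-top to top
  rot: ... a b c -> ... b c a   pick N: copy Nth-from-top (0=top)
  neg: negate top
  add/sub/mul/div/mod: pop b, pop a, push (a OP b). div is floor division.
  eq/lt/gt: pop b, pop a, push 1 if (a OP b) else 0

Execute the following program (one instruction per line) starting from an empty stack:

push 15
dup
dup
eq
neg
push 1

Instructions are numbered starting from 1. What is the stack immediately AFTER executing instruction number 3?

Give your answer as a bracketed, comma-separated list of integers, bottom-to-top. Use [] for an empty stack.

Step 1 ('push 15'): [15]
Step 2 ('dup'): [15, 15]
Step 3 ('dup'): [15, 15, 15]

Answer: [15, 15, 15]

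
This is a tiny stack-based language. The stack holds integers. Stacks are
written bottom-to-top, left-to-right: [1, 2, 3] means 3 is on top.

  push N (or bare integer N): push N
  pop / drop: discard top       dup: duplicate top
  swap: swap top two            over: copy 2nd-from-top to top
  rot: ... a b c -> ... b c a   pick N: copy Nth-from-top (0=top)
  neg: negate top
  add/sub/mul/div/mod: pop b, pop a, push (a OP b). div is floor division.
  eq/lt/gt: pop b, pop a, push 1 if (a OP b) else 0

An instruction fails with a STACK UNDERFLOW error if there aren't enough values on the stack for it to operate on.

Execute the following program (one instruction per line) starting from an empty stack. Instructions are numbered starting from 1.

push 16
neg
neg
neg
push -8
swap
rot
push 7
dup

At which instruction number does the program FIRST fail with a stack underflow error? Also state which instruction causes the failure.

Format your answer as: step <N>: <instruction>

Step 1 ('push 16'): stack = [16], depth = 1
Step 2 ('neg'): stack = [-16], depth = 1
Step 3 ('neg'): stack = [16], depth = 1
Step 4 ('neg'): stack = [-16], depth = 1
Step 5 ('push -8'): stack = [-16, -8], depth = 2
Step 6 ('swap'): stack = [-8, -16], depth = 2
Step 7 ('rot'): needs 3 value(s) but depth is 2 — STACK UNDERFLOW

Answer: step 7: rot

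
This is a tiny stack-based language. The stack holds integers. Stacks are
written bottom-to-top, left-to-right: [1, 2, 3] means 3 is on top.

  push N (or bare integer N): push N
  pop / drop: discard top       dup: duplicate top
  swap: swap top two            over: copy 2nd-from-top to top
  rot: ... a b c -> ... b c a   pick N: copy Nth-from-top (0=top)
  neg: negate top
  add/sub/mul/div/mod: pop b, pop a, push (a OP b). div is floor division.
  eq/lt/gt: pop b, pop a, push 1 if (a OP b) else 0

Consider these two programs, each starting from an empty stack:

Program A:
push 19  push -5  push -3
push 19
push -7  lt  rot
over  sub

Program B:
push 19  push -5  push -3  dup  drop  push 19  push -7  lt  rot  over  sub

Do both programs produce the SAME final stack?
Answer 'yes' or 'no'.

Program A trace:
  After 'push 19': [19]
  After 'push -5': [19, -5]
  After 'push -3': [19, -5, -3]
  After 'push 19': [19, -5, -3, 19]
  After 'push -7': [19, -5, -3, 19, -7]
  After 'lt': [19, -5, -3, 0]
  After 'rot': [19, -3, 0, -5]
  After 'over': [19, -3, 0, -5, 0]
  After 'sub': [19, -3, 0, -5]
Program A final stack: [19, -3, 0, -5]

Program B trace:
  After 'push 19': [19]
  After 'push -5': [19, -5]
  After 'push -3': [19, -5, -3]
  After 'dup': [19, -5, -3, -3]
  After 'drop': [19, -5, -3]
  After 'push 19': [19, -5, -3, 19]
  After 'push -7': [19, -5, -3, 19, -7]
  After 'lt': [19, -5, -3, 0]
  After 'rot': [19, -3, 0, -5]
  After 'over': [19, -3, 0, -5, 0]
  After 'sub': [19, -3, 0, -5]
Program B final stack: [19, -3, 0, -5]
Same: yes

Answer: yes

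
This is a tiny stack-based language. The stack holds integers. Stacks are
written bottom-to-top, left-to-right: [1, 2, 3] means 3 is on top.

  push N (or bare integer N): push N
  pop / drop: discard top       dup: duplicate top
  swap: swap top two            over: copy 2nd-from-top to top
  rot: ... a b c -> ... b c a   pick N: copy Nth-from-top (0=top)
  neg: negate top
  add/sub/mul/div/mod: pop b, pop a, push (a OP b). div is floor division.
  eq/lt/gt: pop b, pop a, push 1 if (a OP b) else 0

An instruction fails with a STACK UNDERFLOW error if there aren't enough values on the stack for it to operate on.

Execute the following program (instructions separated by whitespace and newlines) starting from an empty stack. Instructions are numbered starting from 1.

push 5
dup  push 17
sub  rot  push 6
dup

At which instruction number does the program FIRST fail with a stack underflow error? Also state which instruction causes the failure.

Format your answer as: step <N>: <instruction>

Answer: step 5: rot

Derivation:
Step 1 ('push 5'): stack = [5], depth = 1
Step 2 ('dup'): stack = [5, 5], depth = 2
Step 3 ('push 17'): stack = [5, 5, 17], depth = 3
Step 4 ('sub'): stack = [5, -12], depth = 2
Step 5 ('rot'): needs 3 value(s) but depth is 2 — STACK UNDERFLOW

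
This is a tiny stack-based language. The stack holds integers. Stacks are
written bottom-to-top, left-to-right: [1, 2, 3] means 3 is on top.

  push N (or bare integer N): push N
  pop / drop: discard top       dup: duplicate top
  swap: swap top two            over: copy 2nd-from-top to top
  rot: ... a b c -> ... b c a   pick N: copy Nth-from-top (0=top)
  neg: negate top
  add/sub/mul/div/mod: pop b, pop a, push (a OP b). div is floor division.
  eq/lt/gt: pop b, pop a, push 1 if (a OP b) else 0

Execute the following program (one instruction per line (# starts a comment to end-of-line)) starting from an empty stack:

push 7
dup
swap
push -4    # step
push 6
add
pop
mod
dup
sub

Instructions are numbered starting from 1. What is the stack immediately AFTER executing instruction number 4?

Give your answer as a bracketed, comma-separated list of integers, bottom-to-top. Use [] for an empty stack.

Answer: [7, 7, -4]

Derivation:
Step 1 ('push 7'): [7]
Step 2 ('dup'): [7, 7]
Step 3 ('swap'): [7, 7]
Step 4 ('push -4'): [7, 7, -4]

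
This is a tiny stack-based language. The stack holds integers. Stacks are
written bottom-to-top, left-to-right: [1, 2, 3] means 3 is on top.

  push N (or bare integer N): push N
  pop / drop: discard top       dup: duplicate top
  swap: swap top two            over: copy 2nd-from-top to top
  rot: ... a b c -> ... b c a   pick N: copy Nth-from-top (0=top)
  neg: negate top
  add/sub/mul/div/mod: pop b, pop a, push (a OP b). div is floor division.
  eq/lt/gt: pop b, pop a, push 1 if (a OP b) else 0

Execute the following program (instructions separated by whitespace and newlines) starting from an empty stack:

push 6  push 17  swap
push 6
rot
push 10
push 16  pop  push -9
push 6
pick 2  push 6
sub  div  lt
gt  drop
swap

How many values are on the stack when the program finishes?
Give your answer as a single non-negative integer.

After 'push 6': stack = [6] (depth 1)
After 'push 17': stack = [6, 17] (depth 2)
After 'swap': stack = [17, 6] (depth 2)
After 'push 6': stack = [17, 6, 6] (depth 3)
After 'rot': stack = [6, 6, 17] (depth 3)
After 'push 10': stack = [6, 6, 17, 10] (depth 4)
After 'push 16': stack = [6, 6, 17, 10, 16] (depth 5)
After 'pop': stack = [6, 6, 17, 10] (depth 4)
After 'push -9': stack = [6, 6, 17, 10, -9] (depth 5)
After 'push 6': stack = [6, 6, 17, 10, -9, 6] (depth 6)
After 'pick 2': stack = [6, 6, 17, 10, -9, 6, 10] (depth 7)
After 'push 6': stack = [6, 6, 17, 10, -9, 6, 10, 6] (depth 8)
After 'sub': stack = [6, 6, 17, 10, -9, 6, 4] (depth 7)
After 'div': stack = [6, 6, 17, 10, -9, 1] (depth 6)
After 'lt': stack = [6, 6, 17, 10, 1] (depth 5)
After 'gt': stack = [6, 6, 17, 1] (depth 4)
After 'drop': stack = [6, 6, 17] (depth 3)
After 'swap': stack = [6, 17, 6] (depth 3)

Answer: 3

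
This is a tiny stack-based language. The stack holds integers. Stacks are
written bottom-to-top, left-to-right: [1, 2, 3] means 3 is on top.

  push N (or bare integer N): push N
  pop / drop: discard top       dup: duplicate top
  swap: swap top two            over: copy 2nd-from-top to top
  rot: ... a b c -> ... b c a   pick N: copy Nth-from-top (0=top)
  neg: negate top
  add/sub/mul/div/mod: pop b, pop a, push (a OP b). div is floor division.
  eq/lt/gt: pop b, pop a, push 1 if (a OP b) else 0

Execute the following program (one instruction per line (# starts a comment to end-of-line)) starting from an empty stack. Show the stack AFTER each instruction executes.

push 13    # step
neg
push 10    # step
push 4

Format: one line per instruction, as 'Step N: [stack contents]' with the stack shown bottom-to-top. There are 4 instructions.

Step 1: [13]
Step 2: [-13]
Step 3: [-13, 10]
Step 4: [-13, 10, 4]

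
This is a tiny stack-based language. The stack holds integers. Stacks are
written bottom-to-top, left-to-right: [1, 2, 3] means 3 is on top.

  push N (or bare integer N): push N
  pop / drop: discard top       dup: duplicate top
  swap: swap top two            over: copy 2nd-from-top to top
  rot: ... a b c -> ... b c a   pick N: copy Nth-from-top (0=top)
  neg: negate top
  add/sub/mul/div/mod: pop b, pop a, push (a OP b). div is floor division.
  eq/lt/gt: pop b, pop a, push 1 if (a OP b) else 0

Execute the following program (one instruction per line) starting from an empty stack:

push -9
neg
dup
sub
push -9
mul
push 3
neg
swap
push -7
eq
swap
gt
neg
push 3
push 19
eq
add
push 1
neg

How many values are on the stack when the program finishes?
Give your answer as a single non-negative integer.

Answer: 2

Derivation:
After 'push -9': stack = [-9] (depth 1)
After 'neg': stack = [9] (depth 1)
After 'dup': stack = [9, 9] (depth 2)
After 'sub': stack = [0] (depth 1)
After 'push -9': stack = [0, -9] (depth 2)
After 'mul': stack = [0] (depth 1)
After 'push 3': stack = [0, 3] (depth 2)
After 'neg': stack = [0, -3] (depth 2)
After 'swap': stack = [-3, 0] (depth 2)
After 'push -7': stack = [-3, 0, -7] (depth 3)
After 'eq': stack = [-3, 0] (depth 2)
After 'swap': stack = [0, -3] (depth 2)
After 'gt': stack = [1] (depth 1)
After 'neg': stack = [-1] (depth 1)
After 'push 3': stack = [-1, 3] (depth 2)
After 'push 19': stack = [-1, 3, 19] (depth 3)
After 'eq': stack = [-1, 0] (depth 2)
After 'add': stack = [-1] (depth 1)
After 'push 1': stack = [-1, 1] (depth 2)
After 'neg': stack = [-1, -1] (depth 2)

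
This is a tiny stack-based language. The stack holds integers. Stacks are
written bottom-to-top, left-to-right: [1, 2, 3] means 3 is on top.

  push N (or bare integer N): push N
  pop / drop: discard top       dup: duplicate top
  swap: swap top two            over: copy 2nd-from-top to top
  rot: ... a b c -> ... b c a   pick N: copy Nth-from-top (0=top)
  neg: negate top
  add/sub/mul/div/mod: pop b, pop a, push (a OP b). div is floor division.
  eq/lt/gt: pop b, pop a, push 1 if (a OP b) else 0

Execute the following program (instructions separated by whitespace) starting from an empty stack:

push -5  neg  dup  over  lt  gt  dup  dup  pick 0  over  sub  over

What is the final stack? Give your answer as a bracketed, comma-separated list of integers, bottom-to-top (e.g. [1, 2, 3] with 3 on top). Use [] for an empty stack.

After 'push -5': [-5]
After 'neg': [5]
After 'dup': [5, 5]
After 'over': [5, 5, 5]
After 'lt': [5, 0]
After 'gt': [1]
After 'dup': [1, 1]
After 'dup': [1, 1, 1]
After 'pick 0': [1, 1, 1, 1]
After 'over': [1, 1, 1, 1, 1]
After 'sub': [1, 1, 1, 0]
After 'over': [1, 1, 1, 0, 1]

Answer: [1, 1, 1, 0, 1]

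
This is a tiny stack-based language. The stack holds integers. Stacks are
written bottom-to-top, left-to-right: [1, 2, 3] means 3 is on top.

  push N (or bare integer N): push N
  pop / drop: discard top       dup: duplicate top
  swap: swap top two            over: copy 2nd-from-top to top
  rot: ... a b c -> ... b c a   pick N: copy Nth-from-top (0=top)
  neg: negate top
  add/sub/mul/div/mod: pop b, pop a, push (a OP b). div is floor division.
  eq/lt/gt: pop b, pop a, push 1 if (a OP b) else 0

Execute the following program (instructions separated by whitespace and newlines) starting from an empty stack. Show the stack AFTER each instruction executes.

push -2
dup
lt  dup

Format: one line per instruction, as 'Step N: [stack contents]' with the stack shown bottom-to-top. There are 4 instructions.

Step 1: [-2]
Step 2: [-2, -2]
Step 3: [0]
Step 4: [0, 0]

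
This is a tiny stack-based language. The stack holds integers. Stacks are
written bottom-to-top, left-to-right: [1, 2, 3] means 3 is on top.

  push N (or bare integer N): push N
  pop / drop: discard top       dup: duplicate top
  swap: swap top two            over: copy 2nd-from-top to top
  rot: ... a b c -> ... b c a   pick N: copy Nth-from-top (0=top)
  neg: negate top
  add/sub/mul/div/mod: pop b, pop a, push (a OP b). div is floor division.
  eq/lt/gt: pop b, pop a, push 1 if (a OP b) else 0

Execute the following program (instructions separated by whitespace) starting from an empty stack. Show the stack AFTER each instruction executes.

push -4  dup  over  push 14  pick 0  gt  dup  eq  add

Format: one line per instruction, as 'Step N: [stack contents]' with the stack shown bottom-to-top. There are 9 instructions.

Step 1: [-4]
Step 2: [-4, -4]
Step 3: [-4, -4, -4]
Step 4: [-4, -4, -4, 14]
Step 5: [-4, -4, -4, 14, 14]
Step 6: [-4, -4, -4, 0]
Step 7: [-4, -4, -4, 0, 0]
Step 8: [-4, -4, -4, 1]
Step 9: [-4, -4, -3]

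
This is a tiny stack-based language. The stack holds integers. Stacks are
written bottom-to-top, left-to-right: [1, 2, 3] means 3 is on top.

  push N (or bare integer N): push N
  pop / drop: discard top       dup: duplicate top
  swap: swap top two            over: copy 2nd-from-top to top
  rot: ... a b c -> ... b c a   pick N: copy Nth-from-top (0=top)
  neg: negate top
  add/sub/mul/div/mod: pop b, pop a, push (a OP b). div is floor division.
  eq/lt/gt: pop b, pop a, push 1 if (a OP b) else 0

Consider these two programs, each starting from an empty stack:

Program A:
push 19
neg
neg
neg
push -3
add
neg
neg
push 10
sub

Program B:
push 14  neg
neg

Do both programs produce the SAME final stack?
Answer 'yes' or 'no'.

Answer: no

Derivation:
Program A trace:
  After 'push 19': [19]
  After 'neg': [-19]
  After 'neg': [19]
  After 'neg': [-19]
  After 'push -3': [-19, -3]
  After 'add': [-22]
  After 'neg': [22]
  After 'neg': [-22]
  After 'push 10': [-22, 10]
  After 'sub': [-32]
Program A final stack: [-32]

Program B trace:
  After 'push 14': [14]
  After 'neg': [-14]
  After 'neg': [14]
Program B final stack: [14]
Same: no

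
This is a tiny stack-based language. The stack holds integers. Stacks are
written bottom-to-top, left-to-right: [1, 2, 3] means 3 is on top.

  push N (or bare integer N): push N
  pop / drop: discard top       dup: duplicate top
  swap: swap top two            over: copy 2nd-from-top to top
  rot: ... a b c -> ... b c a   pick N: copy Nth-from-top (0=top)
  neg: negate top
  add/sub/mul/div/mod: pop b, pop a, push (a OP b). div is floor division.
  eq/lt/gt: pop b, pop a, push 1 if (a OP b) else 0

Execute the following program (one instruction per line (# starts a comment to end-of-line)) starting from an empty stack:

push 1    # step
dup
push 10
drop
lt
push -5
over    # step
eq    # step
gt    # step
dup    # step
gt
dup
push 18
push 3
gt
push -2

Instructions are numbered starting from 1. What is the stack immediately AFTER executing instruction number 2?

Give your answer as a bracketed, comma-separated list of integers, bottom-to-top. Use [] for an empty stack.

Step 1 ('push 1'): [1]
Step 2 ('dup'): [1, 1]

Answer: [1, 1]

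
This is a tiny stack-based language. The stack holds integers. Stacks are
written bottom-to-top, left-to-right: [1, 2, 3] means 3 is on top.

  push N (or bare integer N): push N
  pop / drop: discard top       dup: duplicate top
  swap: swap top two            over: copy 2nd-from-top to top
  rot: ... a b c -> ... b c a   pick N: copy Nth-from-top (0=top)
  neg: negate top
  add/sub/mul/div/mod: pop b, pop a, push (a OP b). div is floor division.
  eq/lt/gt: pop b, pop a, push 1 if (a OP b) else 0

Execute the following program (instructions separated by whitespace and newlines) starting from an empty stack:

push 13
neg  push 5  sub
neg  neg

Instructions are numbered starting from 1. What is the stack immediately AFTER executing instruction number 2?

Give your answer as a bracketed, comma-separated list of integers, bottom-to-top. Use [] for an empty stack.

Answer: [-13]

Derivation:
Step 1 ('push 13'): [13]
Step 2 ('neg'): [-13]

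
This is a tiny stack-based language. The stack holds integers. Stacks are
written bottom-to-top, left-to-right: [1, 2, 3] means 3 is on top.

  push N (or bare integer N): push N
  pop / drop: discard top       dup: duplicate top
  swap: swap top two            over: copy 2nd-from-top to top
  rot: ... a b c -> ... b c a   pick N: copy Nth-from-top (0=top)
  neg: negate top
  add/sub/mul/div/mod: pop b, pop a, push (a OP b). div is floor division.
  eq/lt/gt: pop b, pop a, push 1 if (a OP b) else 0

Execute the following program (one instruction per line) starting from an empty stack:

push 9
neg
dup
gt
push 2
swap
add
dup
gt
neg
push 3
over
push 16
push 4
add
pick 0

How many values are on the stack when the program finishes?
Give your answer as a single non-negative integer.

Answer: 5

Derivation:
After 'push 9': stack = [9] (depth 1)
After 'neg': stack = [-9] (depth 1)
After 'dup': stack = [-9, -9] (depth 2)
After 'gt': stack = [0] (depth 1)
After 'push 2': stack = [0, 2] (depth 2)
After 'swap': stack = [2, 0] (depth 2)
After 'add': stack = [2] (depth 1)
After 'dup': stack = [2, 2] (depth 2)
After 'gt': stack = [0] (depth 1)
After 'neg': stack = [0] (depth 1)
After 'push 3': stack = [0, 3] (depth 2)
After 'over': stack = [0, 3, 0] (depth 3)
After 'push 16': stack = [0, 3, 0, 16] (depth 4)
After 'push 4': stack = [0, 3, 0, 16, 4] (depth 5)
After 'add': stack = [0, 3, 0, 20] (depth 4)
After 'pick 0': stack = [0, 3, 0, 20, 20] (depth 5)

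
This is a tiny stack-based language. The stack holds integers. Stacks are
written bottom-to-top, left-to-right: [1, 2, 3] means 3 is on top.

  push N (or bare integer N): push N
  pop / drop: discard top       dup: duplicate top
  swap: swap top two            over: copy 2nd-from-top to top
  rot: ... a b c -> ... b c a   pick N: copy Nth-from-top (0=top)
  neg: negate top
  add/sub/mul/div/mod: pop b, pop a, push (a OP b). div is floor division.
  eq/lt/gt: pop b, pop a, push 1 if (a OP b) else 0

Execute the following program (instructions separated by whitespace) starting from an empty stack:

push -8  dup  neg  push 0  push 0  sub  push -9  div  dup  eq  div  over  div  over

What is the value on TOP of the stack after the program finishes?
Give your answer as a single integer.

After 'push -8': [-8]
After 'dup': [-8, -8]
After 'neg': [-8, 8]
After 'push 0': [-8, 8, 0]
After 'push 0': [-8, 8, 0, 0]
After 'sub': [-8, 8, 0]
After 'push -9': [-8, 8, 0, -9]
After 'div': [-8, 8, 0]
After 'dup': [-8, 8, 0, 0]
After 'eq': [-8, 8, 1]
After 'div': [-8, 8]
After 'over': [-8, 8, -8]
After 'div': [-8, -1]
After 'over': [-8, -1, -8]

Answer: -8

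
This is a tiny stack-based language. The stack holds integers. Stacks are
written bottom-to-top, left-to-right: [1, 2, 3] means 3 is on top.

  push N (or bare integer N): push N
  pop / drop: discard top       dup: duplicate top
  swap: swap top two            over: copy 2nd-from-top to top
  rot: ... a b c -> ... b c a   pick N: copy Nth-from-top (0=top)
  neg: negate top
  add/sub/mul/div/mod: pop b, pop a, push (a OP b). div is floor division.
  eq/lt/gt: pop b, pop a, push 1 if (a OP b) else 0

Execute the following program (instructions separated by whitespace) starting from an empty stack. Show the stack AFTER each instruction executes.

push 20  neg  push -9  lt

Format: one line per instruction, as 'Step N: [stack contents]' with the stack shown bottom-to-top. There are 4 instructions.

Step 1: [20]
Step 2: [-20]
Step 3: [-20, -9]
Step 4: [1]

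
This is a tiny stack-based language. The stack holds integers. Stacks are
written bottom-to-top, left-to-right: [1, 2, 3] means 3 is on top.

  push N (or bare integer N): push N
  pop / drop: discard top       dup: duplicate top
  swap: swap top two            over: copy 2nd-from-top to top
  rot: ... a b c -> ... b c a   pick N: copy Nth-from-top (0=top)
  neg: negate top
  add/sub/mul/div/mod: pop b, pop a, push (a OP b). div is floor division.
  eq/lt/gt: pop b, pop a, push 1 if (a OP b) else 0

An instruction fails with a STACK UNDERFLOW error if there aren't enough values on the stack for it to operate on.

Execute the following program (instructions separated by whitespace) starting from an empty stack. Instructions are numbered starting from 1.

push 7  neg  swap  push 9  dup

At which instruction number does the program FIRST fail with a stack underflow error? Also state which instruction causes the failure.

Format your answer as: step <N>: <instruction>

Step 1 ('push 7'): stack = [7], depth = 1
Step 2 ('neg'): stack = [-7], depth = 1
Step 3 ('swap'): needs 2 value(s) but depth is 1 — STACK UNDERFLOW

Answer: step 3: swap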